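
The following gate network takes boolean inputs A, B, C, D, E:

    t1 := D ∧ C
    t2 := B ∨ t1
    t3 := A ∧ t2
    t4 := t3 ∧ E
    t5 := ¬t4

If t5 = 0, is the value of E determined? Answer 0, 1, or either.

1

t5 = ¬t4 must be 0, so t4 = 1.
Every assignment with t5 = 0 has E = 1; there are 5 such assignment(s).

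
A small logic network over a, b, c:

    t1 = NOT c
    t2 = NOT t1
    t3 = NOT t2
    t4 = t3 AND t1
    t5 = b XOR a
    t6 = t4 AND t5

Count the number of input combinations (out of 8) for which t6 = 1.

2

t6 = t4 AND t5 must be 1, so both t4 = 1 and t5 = 1.
t4 = t3 AND t1 must be 1, so both t3 = 1 and t1 = 1.
Satisfying assignments:
  a=0, b=1, c=0
  a=1, b=0, c=0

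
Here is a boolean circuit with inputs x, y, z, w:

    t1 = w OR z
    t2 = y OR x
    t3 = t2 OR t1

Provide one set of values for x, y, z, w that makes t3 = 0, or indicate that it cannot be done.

x=0 y=0 z=0 w=0

t3 = t2 OR t1 must be 0, so both t2 = 0 and t1 = 0.
t2 = y OR x must be 0, so both y = 0 and x = 0.
t1 = w OR z must be 0, so both w = 0 and z = 0.
Check with x=0 y=0 z=0 w=0:
t1 = w OR z = 0 OR 0 = 0
t2 = y OR x = 0 OR 0 = 0
t3 = t2 OR t1 = 0 OR 0 = 0
So t3 = 0 as required.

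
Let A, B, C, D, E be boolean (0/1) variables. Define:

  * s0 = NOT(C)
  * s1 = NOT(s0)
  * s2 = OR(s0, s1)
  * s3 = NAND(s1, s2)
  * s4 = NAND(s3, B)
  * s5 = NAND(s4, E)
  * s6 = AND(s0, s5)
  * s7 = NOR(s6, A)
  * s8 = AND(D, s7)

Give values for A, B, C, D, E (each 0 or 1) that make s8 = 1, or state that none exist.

s8 = AND(D, s7) must be 1, so both D = 1 and s7 = 1.
s7 = NOR(s6, A) must be 1, so both s6 = 0 and A = 0.
s6 = AND(s0, s5) must be 0, so at least one of s0, s5 is 0.
Check with A=0 B=0 C=1 D=1 E=0:
s0 = NOT(C) = NOT 1 = 0
s1 = NOT(s0) = NOT 0 = 1
s2 = OR(s0, s1) = OR(0, 1) = 1
s3 = NAND(s1, s2) = NAND(1, 1) = 0
s4 = NAND(s3, B) = NAND(0, 0) = 1
s5 = NAND(s4, E) = NAND(1, 0) = 1
s6 = AND(s0, s5) = AND(0, 1) = 0
s7 = NOR(s6, A) = NOR(0, 0) = 1
s8 = AND(D, s7) = AND(1, 1) = 1
So s8 = 1 as required.

A=0 B=0 C=1 D=1 E=0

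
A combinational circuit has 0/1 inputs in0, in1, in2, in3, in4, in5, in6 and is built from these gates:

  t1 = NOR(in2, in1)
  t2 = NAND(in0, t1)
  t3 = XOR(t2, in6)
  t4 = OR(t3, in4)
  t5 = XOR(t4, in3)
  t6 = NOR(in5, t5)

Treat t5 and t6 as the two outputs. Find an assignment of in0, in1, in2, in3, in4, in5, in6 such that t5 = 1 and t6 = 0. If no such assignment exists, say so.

Check with in0=0, in1=0, in2=1, in3=0, in4=1, in5=1, in6=0:
t1 = NOR(in2, in1) = NOR(1, 0) = 0
t2 = NAND(in0, t1) = NAND(0, 0) = 1
t3 = XOR(t2, in6) = XOR(1, 0) = 1
t4 = OR(t3, in4) = OR(1, 1) = 1
t5 = XOR(t4, in3) = XOR(1, 0) = 1
t6 = NOR(in5, t5) = NOR(1, 1) = 0
So t5 = 1 and t6 = 0.

in0=0, in1=0, in2=1, in3=0, in4=1, in5=1, in6=0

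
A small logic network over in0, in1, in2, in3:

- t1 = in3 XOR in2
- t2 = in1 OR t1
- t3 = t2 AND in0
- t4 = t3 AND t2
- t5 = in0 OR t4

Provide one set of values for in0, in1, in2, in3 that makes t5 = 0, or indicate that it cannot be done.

in0=0, in1=1, in2=1, in3=1

t5 = in0 OR t4 must be 0, so both in0 = 0 and t4 = 0.
t4 = t3 AND t2 must be 0, so at least one of t3, t2 is 0.
Check with in0=0, in1=1, in2=1, in3=1:
t1 = in3 XOR in2 = 1 XOR 1 = 0
t2 = in1 OR t1 = 1 OR 0 = 1
t3 = t2 AND in0 = 1 AND 0 = 0
t4 = t3 AND t2 = 0 AND 1 = 0
t5 = in0 OR t4 = 0 OR 0 = 0
So t5 = 0 as required.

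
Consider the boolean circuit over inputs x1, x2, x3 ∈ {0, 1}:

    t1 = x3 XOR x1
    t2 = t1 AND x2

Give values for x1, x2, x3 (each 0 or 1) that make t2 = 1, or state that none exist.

t2 = t1 AND x2 must be 1, so both t1 = 1 and x2 = 1.
t1 = x3 XOR x1 must be 1, so x3 and x1 differ.
Check with x1=0, x2=1, x3=1:
t1 = x3 XOR x1 = 1 XOR 0 = 1
t2 = t1 AND x2 = 1 AND 1 = 1
So t2 = 1 as required.

x1=0, x2=1, x3=1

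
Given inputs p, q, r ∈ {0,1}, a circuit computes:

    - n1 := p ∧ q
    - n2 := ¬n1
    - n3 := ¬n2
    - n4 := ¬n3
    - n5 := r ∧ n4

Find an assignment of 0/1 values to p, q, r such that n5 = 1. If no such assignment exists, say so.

n5 = r ∧ n4 must be 1, so both r = 1 and n4 = 1.
n4 = ¬n3 must be 1, so n3 = 0.
Check with p=0 q=0 r=1:
n1 = p ∧ q = 0 ∧ 0 = 0
n2 = ¬n1 = ¬0 = 1
n3 = ¬n2 = ¬1 = 0
n4 = ¬n3 = ¬0 = 1
n5 = r ∧ n4 = 1 ∧ 1 = 1
So n5 = 1 as required.

p=0 q=0 r=1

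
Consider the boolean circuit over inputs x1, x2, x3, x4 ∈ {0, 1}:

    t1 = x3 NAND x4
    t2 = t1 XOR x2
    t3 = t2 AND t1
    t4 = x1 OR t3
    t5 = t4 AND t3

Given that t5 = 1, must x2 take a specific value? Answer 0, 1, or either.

t5 = t4 AND t3 must be 1, so both t4 = 1 and t3 = 1.
Every assignment with t5 = 1 has x2 = 0; there are 6 such assignment(s).

0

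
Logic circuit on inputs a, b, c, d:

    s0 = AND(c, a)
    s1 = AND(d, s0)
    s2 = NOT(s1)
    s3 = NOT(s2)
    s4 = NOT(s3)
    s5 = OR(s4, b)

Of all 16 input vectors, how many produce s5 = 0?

s5 = OR(s4, b) must be 0, so both s4 = 0 and b = 0.
s4 = NOT(s3) must be 0, so s3 = 1.
s3 = NOT(s2) must be 1, so s2 = 0.
Satisfying assignments:
  a=1, b=0, c=1, d=1

1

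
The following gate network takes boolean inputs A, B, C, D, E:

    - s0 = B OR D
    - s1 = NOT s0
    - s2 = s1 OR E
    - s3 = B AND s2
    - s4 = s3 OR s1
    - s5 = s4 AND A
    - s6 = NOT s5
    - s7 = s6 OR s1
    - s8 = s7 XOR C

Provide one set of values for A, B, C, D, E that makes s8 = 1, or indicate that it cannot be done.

s8 = s7 XOR C must be 1, so s7 and C differ.
Check with A=1, B=1, C=0, D=1, E=0:
s0 = B OR D = 1 OR 1 = 1
s1 = NOT s0 = NOT 1 = 0
s2 = s1 OR E = 0 OR 0 = 0
s3 = B AND s2 = 1 AND 0 = 0
s4 = s3 OR s1 = 0 OR 0 = 0
s5 = s4 AND A = 0 AND 1 = 0
s6 = NOT s5 = NOT 0 = 1
s7 = s6 OR s1 = 1 OR 0 = 1
s8 = s7 XOR C = 1 XOR 0 = 1
So s8 = 1 as required.

A=1, B=1, C=0, D=1, E=0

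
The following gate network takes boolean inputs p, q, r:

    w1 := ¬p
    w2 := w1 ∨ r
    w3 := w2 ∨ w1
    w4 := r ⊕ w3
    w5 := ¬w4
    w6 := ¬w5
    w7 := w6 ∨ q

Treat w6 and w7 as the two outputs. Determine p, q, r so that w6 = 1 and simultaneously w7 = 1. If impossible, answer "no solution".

Check with p=0, q=0, r=0:
w1 = ¬p = ¬0 = 1
w2 = w1 ∨ r = 1 ∨ 0 = 1
w3 = w2 ∨ w1 = 1 ∨ 1 = 1
w4 = r ⊕ w3 = 0 ⊕ 1 = 1
w5 = ¬w4 = ¬1 = 0
w6 = ¬w5 = ¬0 = 1
w7 = w6 ∨ q = 1 ∨ 0 = 1
So w6 = 1 and w7 = 1.

p=0, q=0, r=0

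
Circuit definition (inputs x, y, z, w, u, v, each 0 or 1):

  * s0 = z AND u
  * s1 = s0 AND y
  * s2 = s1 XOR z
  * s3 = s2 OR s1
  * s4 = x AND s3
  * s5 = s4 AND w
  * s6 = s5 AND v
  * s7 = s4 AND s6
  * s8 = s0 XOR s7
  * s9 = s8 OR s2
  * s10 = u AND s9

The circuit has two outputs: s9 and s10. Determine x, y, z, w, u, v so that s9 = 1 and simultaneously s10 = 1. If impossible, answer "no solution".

x=0 y=1 z=1 w=0 u=1 v=1

Check with x=0 y=1 z=1 w=0 u=1 v=1:
s0 = z AND u = 1 AND 1 = 1
s1 = s0 AND y = 1 AND 1 = 1
s2 = s1 XOR z = 1 XOR 1 = 0
s3 = s2 OR s1 = 0 OR 1 = 1
s4 = x AND s3 = 0 AND 1 = 0
s5 = s4 AND w = 0 AND 0 = 0
s6 = s5 AND v = 0 AND 1 = 0
s7 = s4 AND s6 = 0 AND 0 = 0
s8 = s0 XOR s7 = 1 XOR 0 = 1
s9 = s8 OR s2 = 1 OR 0 = 1
s10 = u AND s9 = 1 AND 1 = 1
So s9 = 1 and s10 = 1.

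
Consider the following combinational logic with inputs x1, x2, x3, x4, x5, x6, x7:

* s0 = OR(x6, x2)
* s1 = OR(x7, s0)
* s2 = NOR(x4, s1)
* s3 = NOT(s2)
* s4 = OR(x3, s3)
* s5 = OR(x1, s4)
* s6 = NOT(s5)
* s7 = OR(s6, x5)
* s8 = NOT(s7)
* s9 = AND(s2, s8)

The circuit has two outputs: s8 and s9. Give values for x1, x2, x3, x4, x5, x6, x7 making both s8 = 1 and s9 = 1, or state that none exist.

x1=1 x2=0 x3=0 x4=0 x5=0 x6=0 x7=0

Check with x1=1 x2=0 x3=0 x4=0 x5=0 x6=0 x7=0:
s0 = OR(x6, x2) = OR(0, 0) = 0
s1 = OR(x7, s0) = OR(0, 0) = 0
s2 = NOR(x4, s1) = NOR(0, 0) = 1
s3 = NOT(s2) = NOT 1 = 0
s4 = OR(x3, s3) = OR(0, 0) = 0
s5 = OR(x1, s4) = OR(1, 0) = 1
s6 = NOT(s5) = NOT 1 = 0
s7 = OR(s6, x5) = OR(0, 0) = 0
s8 = NOT(s7) = NOT 0 = 1
s9 = AND(s2, s8) = AND(1, 1) = 1
So s8 = 1 and s9 = 1.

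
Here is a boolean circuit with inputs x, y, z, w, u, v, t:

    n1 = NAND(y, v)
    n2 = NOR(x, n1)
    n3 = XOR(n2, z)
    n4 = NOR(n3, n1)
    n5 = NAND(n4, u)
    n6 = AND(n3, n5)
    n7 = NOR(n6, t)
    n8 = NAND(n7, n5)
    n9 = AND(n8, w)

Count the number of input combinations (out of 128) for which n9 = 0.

n9 = AND(n8, w) must be 0, so at least one of n8, w is 0.
Enumerating the 128 input combinations, 78 give n9 = 0 and 50 give n9 = 1.

78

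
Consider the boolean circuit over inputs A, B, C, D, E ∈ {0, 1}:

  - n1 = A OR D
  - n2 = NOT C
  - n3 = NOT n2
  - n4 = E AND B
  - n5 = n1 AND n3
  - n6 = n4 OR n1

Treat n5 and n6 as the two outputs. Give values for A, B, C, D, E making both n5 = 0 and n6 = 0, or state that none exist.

A=0, B=1, C=1, D=0, E=0

Check with A=0, B=1, C=1, D=0, E=0:
n1 = A OR D = 0 OR 0 = 0
n2 = NOT C = NOT 1 = 0
n3 = NOT n2 = NOT 0 = 1
n4 = E AND B = 0 AND 1 = 0
n5 = n1 AND n3 = 0 AND 1 = 0
n6 = n4 OR n1 = 0 OR 0 = 0
So n5 = 0 and n6 = 0.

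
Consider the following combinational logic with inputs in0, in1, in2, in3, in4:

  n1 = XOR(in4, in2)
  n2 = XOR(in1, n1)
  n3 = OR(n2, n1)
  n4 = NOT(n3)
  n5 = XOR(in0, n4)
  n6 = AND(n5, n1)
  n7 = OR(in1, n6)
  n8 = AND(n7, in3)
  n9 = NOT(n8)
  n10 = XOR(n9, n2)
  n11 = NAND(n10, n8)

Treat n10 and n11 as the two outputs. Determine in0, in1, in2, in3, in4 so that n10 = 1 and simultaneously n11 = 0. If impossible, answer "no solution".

Check with in0=0, in1=1, in2=1, in3=1, in4=1:
n1 = XOR(in4, in2) = XOR(1, 1) = 0
n2 = XOR(in1, n1) = XOR(1, 0) = 1
n3 = OR(n2, n1) = OR(1, 0) = 1
n4 = NOT(n3) = NOT 1 = 0
n5 = XOR(in0, n4) = XOR(0, 0) = 0
n6 = AND(n5, n1) = AND(0, 0) = 0
n7 = OR(in1, n6) = OR(1, 0) = 1
n8 = AND(n7, in3) = AND(1, 1) = 1
n9 = NOT(n8) = NOT 1 = 0
n10 = XOR(n9, n2) = XOR(0, 1) = 1
n11 = NAND(n10, n8) = NAND(1, 1) = 0
So n10 = 1 and n11 = 0.

in0=0, in1=1, in2=1, in3=1, in4=1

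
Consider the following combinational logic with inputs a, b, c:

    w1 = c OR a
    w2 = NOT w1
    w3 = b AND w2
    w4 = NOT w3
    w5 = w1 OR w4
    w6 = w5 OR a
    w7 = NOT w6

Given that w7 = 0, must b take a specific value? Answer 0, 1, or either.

either

Both values of b occur among assignments with w7 = 0:
  b=0: a=0, b=0, c=0
  b=1: a=0, b=1, c=1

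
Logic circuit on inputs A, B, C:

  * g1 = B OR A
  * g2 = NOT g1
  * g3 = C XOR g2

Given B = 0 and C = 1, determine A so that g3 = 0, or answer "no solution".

Check with B = 0 and C = 1 and A=0:
g1 = B OR A = 0 OR 0 = 0
g2 = NOT g1 = NOT 0 = 1
g3 = C XOR g2 = 1 XOR 1 = 0
So g3 = 0.

A=0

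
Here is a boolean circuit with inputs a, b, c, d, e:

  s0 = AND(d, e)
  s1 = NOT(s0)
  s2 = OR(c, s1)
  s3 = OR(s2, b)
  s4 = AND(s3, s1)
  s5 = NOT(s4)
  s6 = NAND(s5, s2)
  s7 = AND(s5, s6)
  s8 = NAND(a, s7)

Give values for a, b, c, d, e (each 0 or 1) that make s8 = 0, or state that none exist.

Check with a=1, b=1, c=0, d=1, e=1:
s0 = AND(d, e) = AND(1, 1) = 1
s1 = NOT(s0) = NOT 1 = 0
s2 = OR(c, s1) = OR(0, 0) = 0
s3 = OR(s2, b) = OR(0, 1) = 1
s4 = AND(s3, s1) = AND(1, 0) = 0
s5 = NOT(s4) = NOT 0 = 1
s6 = NAND(s5, s2) = NAND(1, 0) = 1
s7 = AND(s5, s6) = AND(1, 1) = 1
s8 = NAND(a, s7) = NAND(1, 1) = 0
So s8 = 0 as required.

a=1, b=1, c=0, d=1, e=1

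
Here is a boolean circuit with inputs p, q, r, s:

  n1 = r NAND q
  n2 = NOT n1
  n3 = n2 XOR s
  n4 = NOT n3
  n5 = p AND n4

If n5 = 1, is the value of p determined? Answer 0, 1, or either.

n5 = p AND n4 must be 1, so both p = 1 and n4 = 1.
n4 = NOT n3 must be 1, so n3 = 0.
Every assignment with n5 = 1 has p = 1; there are 4 such assignment(s).
  p=1, q=0, r=0, s=0
  p=1, q=0, r=1, s=0
  p=1, q=1, r=0, s=0
  p=1, q=1, r=1, s=1

1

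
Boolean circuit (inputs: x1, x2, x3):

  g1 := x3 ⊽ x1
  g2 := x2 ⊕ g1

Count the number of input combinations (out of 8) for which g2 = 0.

g2 = x2 ⊕ g1 must be 0, so x2 and g1 are equal.
Satisfying assignments:
  x1=0, x2=0, x3=1
  x1=0, x2=1, x3=0
  x1=1, x2=0, x3=0
  x1=1, x2=0, x3=1

4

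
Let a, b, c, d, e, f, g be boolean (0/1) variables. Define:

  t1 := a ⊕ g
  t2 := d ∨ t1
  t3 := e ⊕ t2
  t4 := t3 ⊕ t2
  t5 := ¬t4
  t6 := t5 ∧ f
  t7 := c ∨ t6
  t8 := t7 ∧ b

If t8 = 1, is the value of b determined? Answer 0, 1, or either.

1

t8 = t7 ∧ b must be 1, so both t7 = 1 and b = 1.
t7 = c ∨ t6 must be 1, so at least one of c, t6 is 1.
Every assignment with t8 = 1 has b = 1; there are 40 such assignment(s).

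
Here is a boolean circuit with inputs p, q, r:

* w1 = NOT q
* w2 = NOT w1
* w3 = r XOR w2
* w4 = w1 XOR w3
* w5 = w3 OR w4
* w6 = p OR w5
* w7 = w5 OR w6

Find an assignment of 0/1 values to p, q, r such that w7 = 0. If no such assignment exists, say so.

w7 = w5 OR w6 must be 0, so both w5 = 0 and w6 = 0.
w5 = w3 OR w4 must be 0, so both w3 = 0 and w4 = 0.
Check with p=0, q=1, r=1:
w1 = NOT q = NOT 1 = 0
w2 = NOT w1 = NOT 0 = 1
w3 = r XOR w2 = 1 XOR 1 = 0
w4 = w1 XOR w3 = 0 XOR 0 = 0
w5 = w3 OR w4 = 0 OR 0 = 0
w6 = p OR w5 = 0 OR 0 = 0
w7 = w5 OR w6 = 0 OR 0 = 0
So w7 = 0 as required.

p=0, q=1, r=1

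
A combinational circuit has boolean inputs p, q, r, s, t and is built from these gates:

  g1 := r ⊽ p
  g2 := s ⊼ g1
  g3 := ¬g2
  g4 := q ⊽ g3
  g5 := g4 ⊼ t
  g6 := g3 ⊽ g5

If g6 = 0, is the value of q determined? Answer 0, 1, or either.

either

Both values of q occur among assignments with g6 = 0:
  q=0: p=0, q=0, r=0, s=0, t=0
  q=1: p=0, q=1, r=0, s=0, t=0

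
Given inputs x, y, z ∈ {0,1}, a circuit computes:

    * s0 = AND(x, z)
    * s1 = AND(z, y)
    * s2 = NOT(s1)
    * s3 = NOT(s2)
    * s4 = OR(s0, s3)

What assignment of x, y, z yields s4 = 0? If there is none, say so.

x=0, y=0, z=1

s4 = OR(s0, s3) must be 0, so both s0 = 0 and s3 = 0.
s0 = AND(x, z) must be 0, so at least one of x, z is 0.
s3 = NOT(s2) must be 0, so s2 = 1.
Check with x=0, y=0, z=1:
s0 = AND(x, z) = AND(0, 1) = 0
s1 = AND(z, y) = AND(1, 0) = 0
s2 = NOT(s1) = NOT 0 = 1
s3 = NOT(s2) = NOT 1 = 0
s4 = OR(s0, s3) = OR(0, 0) = 0
So s4 = 0 as required.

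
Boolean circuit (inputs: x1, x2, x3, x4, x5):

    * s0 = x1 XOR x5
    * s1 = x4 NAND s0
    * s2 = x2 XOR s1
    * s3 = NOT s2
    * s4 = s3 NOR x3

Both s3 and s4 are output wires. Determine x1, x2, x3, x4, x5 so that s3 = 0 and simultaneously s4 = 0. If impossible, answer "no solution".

Check with x1=1 x2=0 x3=1 x4=1 x5=1:
s0 = x1 XOR x5 = 1 XOR 1 = 0
s1 = x4 NAND s0 = 1 NAND 0 = 1
s2 = x2 XOR s1 = 0 XOR 1 = 1
s3 = NOT s2 = NOT 1 = 0
s4 = s3 NOR x3 = 0 NOR 1 = 0
So s3 = 0 and s4 = 0.

x1=1 x2=0 x3=1 x4=1 x5=1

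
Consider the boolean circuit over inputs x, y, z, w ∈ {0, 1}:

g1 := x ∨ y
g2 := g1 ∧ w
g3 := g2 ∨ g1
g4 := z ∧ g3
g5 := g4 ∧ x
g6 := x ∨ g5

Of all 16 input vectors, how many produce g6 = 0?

8

g6 = x ∨ g5 must be 0, so both x = 0 and g5 = 0.
Enumerating the 16 input combinations, 8 give g6 = 0 and 8 give g6 = 1.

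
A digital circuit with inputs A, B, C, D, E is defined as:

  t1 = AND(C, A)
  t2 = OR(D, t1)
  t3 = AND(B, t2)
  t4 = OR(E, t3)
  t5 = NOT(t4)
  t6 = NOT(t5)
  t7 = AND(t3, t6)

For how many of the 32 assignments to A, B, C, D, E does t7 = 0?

22

t7 = AND(t3, t6) must be 0, so at least one of t3, t6 is 0.
Enumerating the 32 input combinations, 22 give t7 = 0 and 10 give t7 = 1.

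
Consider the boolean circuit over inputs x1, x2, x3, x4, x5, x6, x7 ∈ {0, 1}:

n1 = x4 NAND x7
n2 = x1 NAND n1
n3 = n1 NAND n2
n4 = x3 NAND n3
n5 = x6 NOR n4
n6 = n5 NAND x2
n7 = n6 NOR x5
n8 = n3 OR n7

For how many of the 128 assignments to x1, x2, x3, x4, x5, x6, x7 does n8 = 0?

48

n8 = n3 OR n7 must be 0, so both n3 = 0 and n7 = 0.
n3 = n1 NAND n2 must be 0, so both n1 = 1 and n2 = 1.
Enumerating the 128 input combinations, 48 give n8 = 0 and 80 give n8 = 1.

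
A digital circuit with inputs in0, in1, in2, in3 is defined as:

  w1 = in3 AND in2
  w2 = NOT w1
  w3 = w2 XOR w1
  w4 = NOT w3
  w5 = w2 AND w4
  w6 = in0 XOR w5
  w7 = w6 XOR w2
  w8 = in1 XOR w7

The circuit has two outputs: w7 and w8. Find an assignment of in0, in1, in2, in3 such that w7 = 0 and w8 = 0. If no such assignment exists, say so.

Check with in0=1, in1=0, in2=1, in3=0:
w1 = in3 AND in2 = 0 AND 1 = 0
w2 = NOT w1 = NOT 0 = 1
w3 = w2 XOR w1 = 1 XOR 0 = 1
w4 = NOT w3 = NOT 1 = 0
w5 = w2 AND w4 = 1 AND 0 = 0
w6 = in0 XOR w5 = 1 XOR 0 = 1
w7 = w6 XOR w2 = 1 XOR 1 = 0
w8 = in1 XOR w7 = 0 XOR 0 = 0
So w7 = 0 and w8 = 0.

in0=1, in1=0, in2=1, in3=0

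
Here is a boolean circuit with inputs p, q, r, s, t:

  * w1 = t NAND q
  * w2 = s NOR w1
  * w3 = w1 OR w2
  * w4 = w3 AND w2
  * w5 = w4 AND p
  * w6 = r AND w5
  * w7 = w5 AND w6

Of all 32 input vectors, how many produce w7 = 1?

w7 = w5 AND w6 must be 1, so both w5 = 1 and w6 = 1.
w5 = w4 AND p must be 1, so both w4 = 1 and p = 1.
w6 = r AND w5 must be 1, so both r = 1 and w5 = 1.
Enumerating the 32 input combinations, 1 give w7 = 1 and 31 give w7 = 0.

1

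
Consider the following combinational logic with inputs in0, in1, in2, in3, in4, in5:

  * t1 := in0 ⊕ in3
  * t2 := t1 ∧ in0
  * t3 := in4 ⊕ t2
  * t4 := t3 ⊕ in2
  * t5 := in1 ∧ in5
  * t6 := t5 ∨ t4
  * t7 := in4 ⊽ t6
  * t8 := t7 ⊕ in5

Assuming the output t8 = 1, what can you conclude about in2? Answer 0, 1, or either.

either

Both values of in2 occur among assignments with t8 = 1:
  in2=0: in0=0, in1=0, in2=0, in3=0, in4=0, in5=0
  in2=1: in0=0, in1=0, in2=1, in3=0, in4=0, in5=1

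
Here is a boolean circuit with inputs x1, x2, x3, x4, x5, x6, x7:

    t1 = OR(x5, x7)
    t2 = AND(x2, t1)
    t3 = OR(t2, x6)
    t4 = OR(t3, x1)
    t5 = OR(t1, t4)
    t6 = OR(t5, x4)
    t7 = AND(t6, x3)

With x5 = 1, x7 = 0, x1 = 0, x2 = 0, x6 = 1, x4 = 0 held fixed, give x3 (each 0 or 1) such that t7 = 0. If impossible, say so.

t7 = AND(t6, x3) must be 0, so at least one of t6, x3 is 0.
Check with x5 = 1, x7 = 0, x1 = 0, x2 = 0, x6 = 1, x4 = 0 and x3=0:
t1 = OR(x5, x7) = OR(1, 0) = 1
t2 = AND(x2, t1) = AND(0, 1) = 0
t3 = OR(t2, x6) = OR(0, 1) = 1
t4 = OR(t3, x1) = OR(1, 0) = 1
t5 = OR(t1, t4) = OR(1, 1) = 1
t6 = OR(t5, x4) = OR(1, 0) = 1
t7 = AND(t6, x3) = AND(1, 0) = 0
So t7 = 0.

x3=0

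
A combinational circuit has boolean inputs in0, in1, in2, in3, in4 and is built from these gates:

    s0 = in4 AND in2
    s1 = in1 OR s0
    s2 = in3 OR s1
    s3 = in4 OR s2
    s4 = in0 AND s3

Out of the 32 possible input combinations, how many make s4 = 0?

18

s4 = in0 AND s3 must be 0, so at least one of in0, s3 is 0.
Enumerating the 32 input combinations, 18 give s4 = 0 and 14 give s4 = 1.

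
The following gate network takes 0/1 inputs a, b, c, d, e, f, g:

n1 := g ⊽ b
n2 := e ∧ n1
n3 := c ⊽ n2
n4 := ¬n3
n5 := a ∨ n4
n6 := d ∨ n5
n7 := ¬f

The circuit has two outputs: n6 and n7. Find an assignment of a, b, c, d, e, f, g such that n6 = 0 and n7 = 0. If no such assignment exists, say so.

Check with a=0 b=0 c=0 d=0 e=1 f=1 g=1:
n1 = g ⊽ b = 1 ⊽ 0 = 0
n2 = e ∧ n1 = 1 ∧ 0 = 0
n3 = c ⊽ n2 = 0 ⊽ 0 = 1
n4 = ¬n3 = ¬1 = 0
n5 = a ∨ n4 = 0 ∨ 0 = 0
n6 = d ∨ n5 = 0 ∨ 0 = 0
n7 = ¬f = ¬1 = 0
So n6 = 0 and n7 = 0.

a=0 b=0 c=0 d=0 e=1 f=1 g=1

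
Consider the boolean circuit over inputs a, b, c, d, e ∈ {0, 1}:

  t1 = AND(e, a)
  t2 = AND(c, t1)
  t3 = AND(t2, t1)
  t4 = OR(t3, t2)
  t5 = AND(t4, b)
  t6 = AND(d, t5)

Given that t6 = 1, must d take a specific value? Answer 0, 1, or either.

t6 = AND(d, t5) must be 1, so both d = 1 and t5 = 1.
t5 = AND(t4, b) must be 1, so both t4 = 1 and b = 1.
Every assignment with t6 = 1 has d = 1; there are 1 such assignment(s).
  a=1, b=1, c=1, d=1, e=1

1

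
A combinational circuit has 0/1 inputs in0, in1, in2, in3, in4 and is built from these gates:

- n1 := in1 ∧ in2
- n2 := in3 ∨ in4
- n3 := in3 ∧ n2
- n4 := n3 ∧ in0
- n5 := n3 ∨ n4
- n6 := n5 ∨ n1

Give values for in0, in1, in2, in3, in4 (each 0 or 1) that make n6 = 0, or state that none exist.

n6 = n5 ∨ n1 must be 0, so both n5 = 0 and n1 = 0.
n5 = n3 ∨ n4 must be 0, so both n3 = 0 and n4 = 0.
Check with in0=1, in1=1, in2=0, in3=0, in4=0:
n1 = in1 ∧ in2 = 1 ∧ 0 = 0
n2 = in3 ∨ in4 = 0 ∨ 0 = 0
n3 = in3 ∧ n2 = 0 ∧ 0 = 0
n4 = n3 ∧ in0 = 0 ∧ 1 = 0
n5 = n3 ∨ n4 = 0 ∨ 0 = 0
n6 = n5 ∨ n1 = 0 ∨ 0 = 0
So n6 = 0 as required.

in0=1, in1=1, in2=0, in3=0, in4=0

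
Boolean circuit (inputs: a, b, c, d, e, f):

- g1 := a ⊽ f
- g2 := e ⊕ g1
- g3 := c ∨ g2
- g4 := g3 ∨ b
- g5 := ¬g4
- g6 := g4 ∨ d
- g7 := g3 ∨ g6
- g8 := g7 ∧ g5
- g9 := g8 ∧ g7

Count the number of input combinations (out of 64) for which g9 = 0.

g9 = g8 ∧ g7 must be 0, so at least one of g8, g7 is 0.
Enumerating the 64 input combinations, 60 give g9 = 0 and 4 give g9 = 1.

60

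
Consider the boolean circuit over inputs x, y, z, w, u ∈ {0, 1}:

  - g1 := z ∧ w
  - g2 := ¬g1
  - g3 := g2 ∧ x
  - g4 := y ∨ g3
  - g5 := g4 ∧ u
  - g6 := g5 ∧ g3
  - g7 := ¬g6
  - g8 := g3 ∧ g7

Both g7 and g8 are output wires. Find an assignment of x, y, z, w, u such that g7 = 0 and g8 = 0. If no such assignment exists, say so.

Check with x=1, y=0, z=1, w=0, u=1:
g1 = z ∧ w = 1 ∧ 0 = 0
g2 = ¬g1 = ¬0 = 1
g3 = g2 ∧ x = 1 ∧ 1 = 1
g4 = y ∨ g3 = 0 ∨ 1 = 1
g5 = g4 ∧ u = 1 ∧ 1 = 1
g6 = g5 ∧ g3 = 1 ∧ 1 = 1
g7 = ¬g6 = ¬1 = 0
g8 = g3 ∧ g7 = 1 ∧ 0 = 0
So g7 = 0 and g8 = 0.

x=1, y=0, z=1, w=0, u=1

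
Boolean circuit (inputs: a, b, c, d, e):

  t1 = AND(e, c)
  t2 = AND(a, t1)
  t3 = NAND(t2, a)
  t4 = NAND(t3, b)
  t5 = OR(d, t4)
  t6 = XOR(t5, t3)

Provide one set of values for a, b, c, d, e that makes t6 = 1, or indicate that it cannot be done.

a=1, b=1, c=1, d=1, e=1

t6 = XOR(t5, t3) must be 1, so t5 and t3 differ.
Check with a=1, b=1, c=1, d=1, e=1:
t1 = AND(e, c) = AND(1, 1) = 1
t2 = AND(a, t1) = AND(1, 1) = 1
t3 = NAND(t2, a) = NAND(1, 1) = 0
t4 = NAND(t3, b) = NAND(0, 1) = 1
t5 = OR(d, t4) = OR(1, 1) = 1
t6 = XOR(t5, t3) = XOR(1, 0) = 1
So t6 = 1 as required.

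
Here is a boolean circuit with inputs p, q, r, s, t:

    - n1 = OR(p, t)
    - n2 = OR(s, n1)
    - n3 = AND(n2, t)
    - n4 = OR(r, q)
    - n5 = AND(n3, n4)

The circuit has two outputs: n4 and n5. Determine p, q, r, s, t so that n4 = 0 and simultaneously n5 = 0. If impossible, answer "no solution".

p=0, q=0, r=0, s=1, t=1

Check with p=0, q=0, r=0, s=1, t=1:
n1 = OR(p, t) = OR(0, 1) = 1
n2 = OR(s, n1) = OR(1, 1) = 1
n3 = AND(n2, t) = AND(1, 1) = 1
n4 = OR(r, q) = OR(0, 0) = 0
n5 = AND(n3, n4) = AND(1, 0) = 0
So n4 = 0 and n5 = 0.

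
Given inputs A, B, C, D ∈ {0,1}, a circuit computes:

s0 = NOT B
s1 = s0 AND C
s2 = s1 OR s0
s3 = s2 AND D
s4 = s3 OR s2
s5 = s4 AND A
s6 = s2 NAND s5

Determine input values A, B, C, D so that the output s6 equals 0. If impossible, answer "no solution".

A=1 B=0 C=0 D=0

s6 = s2 NAND s5 must be 0, so both s2 = 1 and s5 = 1.
s2 = s1 OR s0 must be 1, so at least one of s1, s0 is 1.
Check with A=1 B=0 C=0 D=0:
s0 = NOT B = NOT 0 = 1
s1 = s0 AND C = 1 AND 0 = 0
s2 = s1 OR s0 = 0 OR 1 = 1
s3 = s2 AND D = 1 AND 0 = 0
s4 = s3 OR s2 = 0 OR 1 = 1
s5 = s4 AND A = 1 AND 1 = 1
s6 = s2 NAND s5 = 1 NAND 1 = 0
So s6 = 0 as required.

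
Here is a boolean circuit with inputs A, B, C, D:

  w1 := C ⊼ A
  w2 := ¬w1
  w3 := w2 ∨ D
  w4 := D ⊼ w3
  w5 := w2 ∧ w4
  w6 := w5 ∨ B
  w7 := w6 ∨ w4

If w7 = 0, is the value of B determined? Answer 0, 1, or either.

w7 = w6 ∨ w4 must be 0, so both w6 = 0 and w4 = 0.
Every assignment with w7 = 0 has B = 0; there are 4 such assignment(s).
  A=0, B=0, C=0, D=1
  A=0, B=0, C=1, D=1
  A=1, B=0, C=0, D=1
  A=1, B=0, C=1, D=1

0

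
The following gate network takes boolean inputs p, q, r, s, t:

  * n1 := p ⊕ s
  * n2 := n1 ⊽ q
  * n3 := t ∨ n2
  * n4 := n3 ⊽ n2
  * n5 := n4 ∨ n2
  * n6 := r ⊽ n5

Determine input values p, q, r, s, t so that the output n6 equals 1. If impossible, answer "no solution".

Check with p=0 q=1 r=0 s=0 t=1:
n1 = p ⊕ s = 0 ⊕ 0 = 0
n2 = n1 ⊽ q = 0 ⊽ 1 = 0
n3 = t ∨ n2 = 1 ∨ 0 = 1
n4 = n3 ⊽ n2 = 1 ⊽ 0 = 0
n5 = n4 ∨ n2 = 0 ∨ 0 = 0
n6 = r ⊽ n5 = 0 ⊽ 0 = 1
So n6 = 1 as required.

p=0 q=1 r=0 s=0 t=1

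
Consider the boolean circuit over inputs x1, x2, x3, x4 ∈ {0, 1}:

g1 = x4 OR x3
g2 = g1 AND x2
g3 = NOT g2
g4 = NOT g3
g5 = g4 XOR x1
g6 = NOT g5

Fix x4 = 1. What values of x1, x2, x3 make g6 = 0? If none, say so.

x1=1, x2=0, x3=1

Check with x4 = 1 and x1=1, x2=0, x3=1:
g1 = x4 OR x3 = 1 OR 1 = 1
g2 = g1 AND x2 = 1 AND 0 = 0
g3 = NOT g2 = NOT 0 = 1
g4 = NOT g3 = NOT 1 = 0
g5 = g4 XOR x1 = 0 XOR 1 = 1
g6 = NOT g5 = NOT 1 = 0
So g6 = 0.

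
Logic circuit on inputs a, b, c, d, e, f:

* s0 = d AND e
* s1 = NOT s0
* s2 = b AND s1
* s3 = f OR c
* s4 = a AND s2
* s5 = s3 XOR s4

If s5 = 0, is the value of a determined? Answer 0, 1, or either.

Both values of a occur among assignments with s5 = 0:
  a=0: a=0, b=0, c=0, d=0, e=0, f=0
  a=1: a=1, b=0, c=0, d=0, e=0, f=0

either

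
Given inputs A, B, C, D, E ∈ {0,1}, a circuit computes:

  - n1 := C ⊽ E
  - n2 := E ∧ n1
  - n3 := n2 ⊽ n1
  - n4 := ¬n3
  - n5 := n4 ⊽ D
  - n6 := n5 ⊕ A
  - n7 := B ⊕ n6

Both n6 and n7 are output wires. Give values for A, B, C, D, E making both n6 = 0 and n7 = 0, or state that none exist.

A=1, B=0, C=1, D=0, E=0

Check with A=1, B=0, C=1, D=0, E=0:
n1 = C ⊽ E = 1 ⊽ 0 = 0
n2 = E ∧ n1 = 0 ∧ 0 = 0
n3 = n2 ⊽ n1 = 0 ⊽ 0 = 1
n4 = ¬n3 = ¬1 = 0
n5 = n4 ⊽ D = 0 ⊽ 0 = 1
n6 = n5 ⊕ A = 1 ⊕ 1 = 0
n7 = B ⊕ n6 = 0 ⊕ 0 = 0
So n6 = 0 and n7 = 0.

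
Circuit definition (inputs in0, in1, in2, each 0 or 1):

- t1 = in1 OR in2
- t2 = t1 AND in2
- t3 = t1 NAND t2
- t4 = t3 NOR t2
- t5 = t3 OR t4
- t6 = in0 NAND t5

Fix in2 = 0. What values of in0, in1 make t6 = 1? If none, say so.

in0=0, in1=0

t6 = in0 NAND t5 must be 1, so at least one of in0, t5 is 0.
Check with in2 = 0 and in0=0, in1=0:
t1 = in1 OR in2 = 0 OR 0 = 0
t2 = t1 AND in2 = 0 AND 0 = 0
t3 = t1 NAND t2 = 0 NAND 0 = 1
t4 = t3 NOR t2 = 1 NOR 0 = 0
t5 = t3 OR t4 = 1 OR 0 = 1
t6 = in0 NAND t5 = 0 NAND 1 = 1
So t6 = 1.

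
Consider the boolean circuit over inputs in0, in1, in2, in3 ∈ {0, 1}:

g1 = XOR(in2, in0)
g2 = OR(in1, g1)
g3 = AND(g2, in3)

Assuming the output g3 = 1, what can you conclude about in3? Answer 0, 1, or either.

1

g3 = AND(g2, in3) must be 1, so both g2 = 1 and in3 = 1.
g2 = OR(in1, g1) must be 1, so at least one of in1, g1 is 1.
Every assignment with g3 = 1 has in3 = 1; there are 6 such assignment(s).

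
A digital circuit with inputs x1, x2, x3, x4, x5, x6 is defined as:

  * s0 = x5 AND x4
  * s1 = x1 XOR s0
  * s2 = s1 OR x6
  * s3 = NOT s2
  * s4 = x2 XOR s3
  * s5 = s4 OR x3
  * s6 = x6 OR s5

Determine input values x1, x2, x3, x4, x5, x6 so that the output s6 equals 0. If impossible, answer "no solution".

x1=0, x2=1, x3=0, x4=0, x5=1, x6=0

s6 = x6 OR s5 must be 0, so both x6 = 0 and s5 = 0.
s5 = s4 OR x3 must be 0, so both s4 = 0 and x3 = 0.
s4 = x2 XOR s3 must be 0, so x2 and s3 are equal.
Check with x1=0, x2=1, x3=0, x4=0, x5=1, x6=0:
s0 = x5 AND x4 = 1 AND 0 = 0
s1 = x1 XOR s0 = 0 XOR 0 = 0
s2 = s1 OR x6 = 0 OR 0 = 0
s3 = NOT s2 = NOT 0 = 1
s4 = x2 XOR s3 = 1 XOR 1 = 0
s5 = s4 OR x3 = 0 OR 0 = 0
s6 = x6 OR s5 = 0 OR 0 = 0
So s6 = 0 as required.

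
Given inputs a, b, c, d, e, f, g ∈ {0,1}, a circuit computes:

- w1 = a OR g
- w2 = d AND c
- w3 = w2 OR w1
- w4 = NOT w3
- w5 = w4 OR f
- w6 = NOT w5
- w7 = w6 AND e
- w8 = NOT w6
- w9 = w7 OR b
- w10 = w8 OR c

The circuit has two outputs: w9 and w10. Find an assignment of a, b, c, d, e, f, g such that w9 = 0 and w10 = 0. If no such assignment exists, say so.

Check with a=1, b=0, c=0, d=0, e=0, f=0, g=0:
w1 = a OR g = 1 OR 0 = 1
w2 = d AND c = 0 AND 0 = 0
w3 = w2 OR w1 = 0 OR 1 = 1
w4 = NOT w3 = NOT 1 = 0
w5 = w4 OR f = 0 OR 0 = 0
w6 = NOT w5 = NOT 0 = 1
w7 = w6 AND e = 1 AND 0 = 0
w8 = NOT w6 = NOT 1 = 0
w9 = w7 OR b = 0 OR 0 = 0
w10 = w8 OR c = 0 OR 0 = 0
So w9 = 0 and w10 = 0.

a=1, b=0, c=0, d=0, e=0, f=0, g=0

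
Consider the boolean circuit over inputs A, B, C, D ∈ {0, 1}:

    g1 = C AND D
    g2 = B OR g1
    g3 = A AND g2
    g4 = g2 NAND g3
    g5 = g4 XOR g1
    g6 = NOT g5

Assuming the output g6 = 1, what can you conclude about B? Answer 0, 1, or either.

either

Both values of B occur among assignments with g6 = 1:
  B=0: A=0, B=0, C=1, D=1
  B=1: A=0, B=1, C=1, D=1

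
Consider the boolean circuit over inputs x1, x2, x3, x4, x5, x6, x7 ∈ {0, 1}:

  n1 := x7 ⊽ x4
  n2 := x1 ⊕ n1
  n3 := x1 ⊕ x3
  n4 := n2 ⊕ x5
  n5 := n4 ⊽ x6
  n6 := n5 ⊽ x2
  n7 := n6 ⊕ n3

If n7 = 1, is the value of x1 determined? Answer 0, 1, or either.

either

Both values of x1 occur among assignments with n7 = 1:
  x1=0: x1=0, x2=0, x3=0, x4=0, x5=0, x6=0, x7=0
  x1=1: x1=1, x2=0, x3=0, x4=0, x5=0, x6=0, x7=0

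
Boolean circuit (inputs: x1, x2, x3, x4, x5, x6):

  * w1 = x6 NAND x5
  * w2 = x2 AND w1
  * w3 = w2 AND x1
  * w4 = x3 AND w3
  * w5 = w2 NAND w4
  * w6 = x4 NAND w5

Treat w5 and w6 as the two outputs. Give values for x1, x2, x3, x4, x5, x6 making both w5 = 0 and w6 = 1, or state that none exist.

Check with x1=1, x2=1, x3=1, x4=0, x5=0, x6=1:
w1 = x6 NAND x5 = 1 NAND 0 = 1
w2 = x2 AND w1 = 1 AND 1 = 1
w3 = w2 AND x1 = 1 AND 1 = 1
w4 = x3 AND w3 = 1 AND 1 = 1
w5 = w2 NAND w4 = 1 NAND 1 = 0
w6 = x4 NAND w5 = 0 NAND 0 = 1
So w5 = 0 and w6 = 1.

x1=1, x2=1, x3=1, x4=0, x5=0, x6=1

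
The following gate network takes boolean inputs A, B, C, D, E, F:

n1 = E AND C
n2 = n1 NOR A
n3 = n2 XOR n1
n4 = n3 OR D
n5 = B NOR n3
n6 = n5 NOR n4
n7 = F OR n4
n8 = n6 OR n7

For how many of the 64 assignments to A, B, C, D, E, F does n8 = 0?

n8 = n6 OR n7 must be 0, so both n6 = 0 and n7 = 0.
n6 = n5 NOR n4 must be 0, so at least one of n5, n4 is 1.
n7 = F OR n4 must be 0, so both F = 0 and n4 = 0.
Satisfying assignments:
  A=1, B=0, C=0, D=0, E=0, F=0
  A=1, B=0, C=0, D=0, E=1, F=0
  A=1, B=0, C=1, D=0, E=0, F=0

3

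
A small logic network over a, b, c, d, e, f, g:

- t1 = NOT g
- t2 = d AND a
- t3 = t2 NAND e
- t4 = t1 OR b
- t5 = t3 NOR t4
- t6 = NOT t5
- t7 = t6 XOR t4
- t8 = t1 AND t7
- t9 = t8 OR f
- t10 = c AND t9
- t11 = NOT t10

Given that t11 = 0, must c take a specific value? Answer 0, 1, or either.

1

t11 = NOT t10 must be 0, so t10 = 1.
t10 = c AND t9 must be 1, so both c = 1 and t9 = 1.
Every assignment with t11 = 0 has c = 1; there are 32 such assignment(s).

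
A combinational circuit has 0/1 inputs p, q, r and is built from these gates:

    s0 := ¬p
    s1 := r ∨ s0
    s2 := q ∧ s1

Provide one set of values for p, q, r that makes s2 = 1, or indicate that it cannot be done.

Check with p=0 q=1 r=0:
s0 = ¬p = ¬0 = 1
s1 = r ∨ s0 = 0 ∨ 1 = 1
s2 = q ∧ s1 = 1 ∧ 1 = 1
So s2 = 1 as required.

p=0 q=1 r=0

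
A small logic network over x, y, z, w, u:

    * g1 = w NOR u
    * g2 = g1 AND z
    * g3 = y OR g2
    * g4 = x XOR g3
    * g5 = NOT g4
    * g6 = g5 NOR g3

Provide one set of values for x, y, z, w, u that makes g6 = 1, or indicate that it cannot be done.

x=1, y=0, z=1, w=0, u=1

Check with x=1, y=0, z=1, w=0, u=1:
g1 = w NOR u = 0 NOR 1 = 0
g2 = g1 AND z = 0 AND 1 = 0
g3 = y OR g2 = 0 OR 0 = 0
g4 = x XOR g3 = 1 XOR 0 = 1
g5 = NOT g4 = NOT 1 = 0
g6 = g5 NOR g3 = 0 NOR 0 = 1
So g6 = 1 as required.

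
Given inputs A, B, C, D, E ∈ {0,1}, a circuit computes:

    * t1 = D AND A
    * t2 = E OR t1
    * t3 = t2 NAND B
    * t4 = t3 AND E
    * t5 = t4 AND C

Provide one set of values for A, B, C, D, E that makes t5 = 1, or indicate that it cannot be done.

t5 = t4 AND C must be 1, so both t4 = 1 and C = 1.
t4 = t3 AND E must be 1, so both t3 = 1 and E = 1.
t3 = t2 NAND B must be 1, so at least one of t2, B is 0.
Check with A=0, B=0, C=1, D=1, E=1:
t1 = D AND A = 1 AND 0 = 0
t2 = E OR t1 = 1 OR 0 = 1
t3 = t2 NAND B = 1 NAND 0 = 1
t4 = t3 AND E = 1 AND 1 = 1
t5 = t4 AND C = 1 AND 1 = 1
So t5 = 1 as required.

A=0, B=0, C=1, D=1, E=1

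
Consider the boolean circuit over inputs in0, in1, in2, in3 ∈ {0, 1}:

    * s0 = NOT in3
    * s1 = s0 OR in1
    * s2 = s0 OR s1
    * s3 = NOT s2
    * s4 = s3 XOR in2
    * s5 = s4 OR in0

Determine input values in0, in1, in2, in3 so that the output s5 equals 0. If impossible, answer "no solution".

in0=0, in1=1, in2=0, in3=0

s5 = s4 OR in0 must be 0, so both s4 = 0 and in0 = 0.
s4 = s3 XOR in2 must be 0, so s3 and in2 are equal.
Check with in0=0, in1=1, in2=0, in3=0:
s0 = NOT in3 = NOT 0 = 1
s1 = s0 OR in1 = 1 OR 1 = 1
s2 = s0 OR s1 = 1 OR 1 = 1
s3 = NOT s2 = NOT 1 = 0
s4 = s3 XOR in2 = 0 XOR 0 = 0
s5 = s4 OR in0 = 0 OR 0 = 0
So s5 = 0 as required.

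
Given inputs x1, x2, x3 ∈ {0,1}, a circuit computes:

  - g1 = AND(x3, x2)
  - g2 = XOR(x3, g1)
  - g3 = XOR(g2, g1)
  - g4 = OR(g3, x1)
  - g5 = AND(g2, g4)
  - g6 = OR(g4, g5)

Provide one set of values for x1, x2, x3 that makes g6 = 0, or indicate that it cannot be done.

x1=0, x2=1, x3=0

g6 = OR(g4, g5) must be 0, so both g4 = 0 and g5 = 0.
g4 = OR(g3, x1) must be 0, so both g3 = 0 and x1 = 0.
Check with x1=0, x2=1, x3=0:
g1 = AND(x3, x2) = AND(0, 1) = 0
g2 = XOR(x3, g1) = XOR(0, 0) = 0
g3 = XOR(g2, g1) = XOR(0, 0) = 0
g4 = OR(g3, x1) = OR(0, 0) = 0
g5 = AND(g2, g4) = AND(0, 0) = 0
g6 = OR(g4, g5) = OR(0, 0) = 0
So g6 = 0 as required.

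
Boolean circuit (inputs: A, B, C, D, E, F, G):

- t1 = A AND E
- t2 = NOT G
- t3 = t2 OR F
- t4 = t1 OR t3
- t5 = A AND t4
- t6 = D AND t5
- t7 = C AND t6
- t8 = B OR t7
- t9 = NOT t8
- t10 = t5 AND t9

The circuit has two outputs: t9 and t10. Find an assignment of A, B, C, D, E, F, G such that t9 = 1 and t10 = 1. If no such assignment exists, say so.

Check with A=1, B=0, C=0, D=0, E=1, F=1, G=0:
t1 = A AND E = 1 AND 1 = 1
t2 = NOT G = NOT 0 = 1
t3 = t2 OR F = 1 OR 1 = 1
t4 = t1 OR t3 = 1 OR 1 = 1
t5 = A AND t4 = 1 AND 1 = 1
t6 = D AND t5 = 0 AND 1 = 0
t7 = C AND t6 = 0 AND 0 = 0
t8 = B OR t7 = 0 OR 0 = 0
t9 = NOT t8 = NOT 0 = 1
t10 = t5 AND t9 = 1 AND 1 = 1
So t9 = 1 and t10 = 1.

A=1, B=0, C=0, D=0, E=1, F=1, G=0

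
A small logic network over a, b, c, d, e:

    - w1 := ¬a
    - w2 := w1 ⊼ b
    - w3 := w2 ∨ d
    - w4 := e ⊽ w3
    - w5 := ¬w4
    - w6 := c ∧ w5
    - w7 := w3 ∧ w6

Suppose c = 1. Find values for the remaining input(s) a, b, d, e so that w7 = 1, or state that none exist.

a=0, b=0, d=0, e=0

w7 = w3 ∧ w6 must be 1, so both w3 = 1 and w6 = 1.
w3 = w2 ∨ d must be 1, so at least one of w2, d is 1.
Check with c = 1 and a=0, b=0, d=0, e=0:
w1 = ¬a = ¬0 = 1
w2 = w1 ⊼ b = 1 ⊼ 0 = 1
w3 = w2 ∨ d = 1 ∨ 0 = 1
w4 = e ⊽ w3 = 0 ⊽ 1 = 0
w5 = ¬w4 = ¬0 = 1
w6 = c ∧ w5 = 1 ∧ 1 = 1
w7 = w3 ∧ w6 = 1 ∧ 1 = 1
So w7 = 1.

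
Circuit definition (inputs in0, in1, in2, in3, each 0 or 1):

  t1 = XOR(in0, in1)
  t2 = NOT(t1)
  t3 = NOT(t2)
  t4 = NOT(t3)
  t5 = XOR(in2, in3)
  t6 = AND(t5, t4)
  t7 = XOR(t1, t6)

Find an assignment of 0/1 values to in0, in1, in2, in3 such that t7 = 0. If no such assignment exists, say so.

in0=0, in1=0, in2=1, in3=1

t7 = XOR(t1, t6) must be 0, so t1 and t6 are equal.
Check with in0=0, in1=0, in2=1, in3=1:
t1 = XOR(in0, in1) = XOR(0, 0) = 0
t2 = NOT(t1) = NOT 0 = 1
t3 = NOT(t2) = NOT 1 = 0
t4 = NOT(t3) = NOT 0 = 1
t5 = XOR(in2, in3) = XOR(1, 1) = 0
t6 = AND(t5, t4) = AND(0, 1) = 0
t7 = XOR(t1, t6) = XOR(0, 0) = 0
So t7 = 0 as required.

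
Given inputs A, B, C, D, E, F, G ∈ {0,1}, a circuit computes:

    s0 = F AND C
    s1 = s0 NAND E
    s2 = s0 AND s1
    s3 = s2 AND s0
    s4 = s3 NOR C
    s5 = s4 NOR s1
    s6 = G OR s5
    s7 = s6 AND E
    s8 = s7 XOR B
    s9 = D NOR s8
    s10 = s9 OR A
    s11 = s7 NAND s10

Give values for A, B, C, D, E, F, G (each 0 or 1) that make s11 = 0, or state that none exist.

A=1 B=0 C=1 D=1 E=1 F=1 G=0

s11 = s7 NAND s10 must be 0, so both s7 = 1 and s10 = 1.
Check with A=1 B=0 C=1 D=1 E=1 F=1 G=0:
s0 = F AND C = 1 AND 1 = 1
s1 = s0 NAND E = 1 NAND 1 = 0
s2 = s0 AND s1 = 1 AND 0 = 0
s3 = s2 AND s0 = 0 AND 1 = 0
s4 = s3 NOR C = 0 NOR 1 = 0
s5 = s4 NOR s1 = 0 NOR 0 = 1
s6 = G OR s5 = 0 OR 1 = 1
s7 = s6 AND E = 1 AND 1 = 1
s8 = s7 XOR B = 1 XOR 0 = 1
s9 = D NOR s8 = 1 NOR 1 = 0
s10 = s9 OR A = 0 OR 1 = 1
s11 = s7 NAND s10 = 1 NAND 1 = 0
So s11 = 0 as required.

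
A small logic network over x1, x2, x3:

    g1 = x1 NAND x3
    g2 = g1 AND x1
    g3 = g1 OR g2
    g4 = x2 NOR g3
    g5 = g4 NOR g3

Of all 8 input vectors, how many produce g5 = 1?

1

g5 = g4 NOR g3 must be 1, so both g4 = 0 and g3 = 0.
g4 = x2 NOR g3 must be 0, so at least one of x2, g3 is 1.
Enumerating the 8 input combinations, 1 give g5 = 1 and 7 give g5 = 0.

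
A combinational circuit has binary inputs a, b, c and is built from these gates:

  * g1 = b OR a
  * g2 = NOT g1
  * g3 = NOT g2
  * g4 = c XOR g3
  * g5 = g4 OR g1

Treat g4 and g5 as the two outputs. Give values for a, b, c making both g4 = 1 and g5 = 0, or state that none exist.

no solution exists

Across all 8 input combinations, none give both g4 = 1 and g5 = 0.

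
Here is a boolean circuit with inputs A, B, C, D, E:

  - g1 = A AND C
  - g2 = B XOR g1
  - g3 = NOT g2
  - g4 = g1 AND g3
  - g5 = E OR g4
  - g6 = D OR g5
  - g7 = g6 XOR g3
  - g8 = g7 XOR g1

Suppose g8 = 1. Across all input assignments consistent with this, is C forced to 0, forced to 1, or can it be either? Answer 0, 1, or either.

Both values of C occur among assignments with g8 = 1:
  C=0: A=0, B=0, C=0, D=0, E=0
  C=1: A=0, B=0, C=1, D=0, E=0

either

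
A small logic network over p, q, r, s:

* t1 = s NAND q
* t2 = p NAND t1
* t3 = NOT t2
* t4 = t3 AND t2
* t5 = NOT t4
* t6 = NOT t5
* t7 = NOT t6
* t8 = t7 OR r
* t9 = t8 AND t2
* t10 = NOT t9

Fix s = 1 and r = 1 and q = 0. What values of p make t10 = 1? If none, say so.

t10 = NOT t9 must be 1, so t9 = 0.
Check with s = 1 and r = 1 and q = 0 and p=1:
t1 = s NAND q = 1 NAND 0 = 1
t2 = p NAND t1 = 1 NAND 1 = 0
t3 = NOT t2 = NOT 0 = 1
t4 = t3 AND t2 = 1 AND 0 = 0
t5 = NOT t4 = NOT 0 = 1
t6 = NOT t5 = NOT 1 = 0
t7 = NOT t6 = NOT 0 = 1
t8 = t7 OR r = 1 OR 1 = 1
t9 = t8 AND t2 = 1 AND 0 = 0
t10 = NOT t9 = NOT 0 = 1
So t10 = 1.

p=1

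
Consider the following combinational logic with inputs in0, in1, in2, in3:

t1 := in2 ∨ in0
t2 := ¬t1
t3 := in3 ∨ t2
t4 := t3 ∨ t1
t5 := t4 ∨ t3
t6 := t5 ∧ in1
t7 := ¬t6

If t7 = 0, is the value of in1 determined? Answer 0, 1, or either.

1

t7 = ¬t6 must be 0, so t6 = 1.
Every assignment with t7 = 0 has in1 = 1; there are 8 such assignment(s).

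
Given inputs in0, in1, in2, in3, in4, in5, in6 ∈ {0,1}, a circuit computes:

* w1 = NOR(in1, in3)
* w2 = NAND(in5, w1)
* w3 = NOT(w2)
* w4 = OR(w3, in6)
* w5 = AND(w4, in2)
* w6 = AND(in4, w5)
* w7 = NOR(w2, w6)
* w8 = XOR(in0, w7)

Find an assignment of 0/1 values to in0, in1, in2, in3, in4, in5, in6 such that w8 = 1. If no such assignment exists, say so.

w8 = XOR(in0, w7) must be 1, so in0 and w7 differ.
Check with in0=1, in1=1, in2=0, in3=1, in4=0, in5=0, in6=0:
w1 = NOR(in1, in3) = NOR(1, 1) = 0
w2 = NAND(in5, w1) = NAND(0, 0) = 1
w3 = NOT(w2) = NOT 1 = 0
w4 = OR(w3, in6) = OR(0, 0) = 0
w5 = AND(w4, in2) = AND(0, 0) = 0
w6 = AND(in4, w5) = AND(0, 0) = 0
w7 = NOR(w2, w6) = NOR(1, 0) = 0
w8 = XOR(in0, w7) = XOR(1, 0) = 1
So w8 = 1 as required.

in0=1, in1=1, in2=0, in3=1, in4=0, in5=0, in6=0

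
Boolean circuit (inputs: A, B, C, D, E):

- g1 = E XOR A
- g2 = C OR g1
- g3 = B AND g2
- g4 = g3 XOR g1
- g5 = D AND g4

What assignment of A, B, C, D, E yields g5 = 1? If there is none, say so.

A=1, B=0, C=0, D=1, E=0

g5 = D AND g4 must be 1, so both D = 1 and g4 = 1.
Check with A=1, B=0, C=0, D=1, E=0:
g1 = E XOR A = 0 XOR 1 = 1
g2 = C OR g1 = 0 OR 1 = 1
g3 = B AND g2 = 0 AND 1 = 0
g4 = g3 XOR g1 = 0 XOR 1 = 1
g5 = D AND g4 = 1 AND 1 = 1
So g5 = 1 as required.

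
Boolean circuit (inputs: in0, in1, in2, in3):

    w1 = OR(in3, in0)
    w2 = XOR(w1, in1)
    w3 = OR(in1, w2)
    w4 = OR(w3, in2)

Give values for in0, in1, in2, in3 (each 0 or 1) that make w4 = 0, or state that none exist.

w4 = OR(w3, in2) must be 0, so both w3 = 0 and in2 = 0.
w3 = OR(in1, w2) must be 0, so both in1 = 0 and w2 = 0.
w2 = XOR(w1, in1) must be 0, so w1 and in1 are equal.
Check with in0=0 in1=0 in2=0 in3=0:
w1 = OR(in3, in0) = OR(0, 0) = 0
w2 = XOR(w1, in1) = XOR(0, 0) = 0
w3 = OR(in1, w2) = OR(0, 0) = 0
w4 = OR(w3, in2) = OR(0, 0) = 0
So w4 = 0 as required.

in0=0 in1=0 in2=0 in3=0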